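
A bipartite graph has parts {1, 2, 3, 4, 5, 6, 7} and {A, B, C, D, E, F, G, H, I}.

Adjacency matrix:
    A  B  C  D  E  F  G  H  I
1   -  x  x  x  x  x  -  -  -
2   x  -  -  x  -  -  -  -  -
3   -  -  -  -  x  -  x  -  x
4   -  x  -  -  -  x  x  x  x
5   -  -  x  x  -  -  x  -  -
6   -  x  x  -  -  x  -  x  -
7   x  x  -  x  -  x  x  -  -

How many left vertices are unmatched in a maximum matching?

For example, pair 1–B, 2–D, 3–E, 4–H, 5–C, 6–F, 7–G.
All 7 left vertices are matched, so no larger matching exists.
That matches 7 of the 7, leaving 0 unmatched; no matching can do better.

0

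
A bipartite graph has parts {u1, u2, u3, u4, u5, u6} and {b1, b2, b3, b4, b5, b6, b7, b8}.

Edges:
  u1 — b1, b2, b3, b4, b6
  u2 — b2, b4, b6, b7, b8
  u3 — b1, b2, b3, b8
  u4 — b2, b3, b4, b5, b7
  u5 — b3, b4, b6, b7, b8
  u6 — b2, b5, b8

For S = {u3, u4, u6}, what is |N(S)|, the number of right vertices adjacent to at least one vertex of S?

7

The union of neighbours of {u3, u4, u6} is {b1, b2, b3, b4, b5, b7, b8}, which has 7 elements.
Since |N(S)| = 7 ≥ |S| = 3, Hall's condition holds for this subset.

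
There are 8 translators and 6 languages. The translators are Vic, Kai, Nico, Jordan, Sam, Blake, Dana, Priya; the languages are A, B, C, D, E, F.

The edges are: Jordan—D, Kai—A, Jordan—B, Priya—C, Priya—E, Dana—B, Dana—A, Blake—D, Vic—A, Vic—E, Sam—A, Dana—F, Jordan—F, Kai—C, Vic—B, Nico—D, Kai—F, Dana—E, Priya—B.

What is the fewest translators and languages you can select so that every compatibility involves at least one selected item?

A maximum matching has 6 edges (e.g. Vic–E, Kai–C, Nico–D, Jordan–F, Sam–A, Dana–B).
By König's theorem the minimum vertex cover has the same size. One such cover is {A, B, C, D, E, F}.

6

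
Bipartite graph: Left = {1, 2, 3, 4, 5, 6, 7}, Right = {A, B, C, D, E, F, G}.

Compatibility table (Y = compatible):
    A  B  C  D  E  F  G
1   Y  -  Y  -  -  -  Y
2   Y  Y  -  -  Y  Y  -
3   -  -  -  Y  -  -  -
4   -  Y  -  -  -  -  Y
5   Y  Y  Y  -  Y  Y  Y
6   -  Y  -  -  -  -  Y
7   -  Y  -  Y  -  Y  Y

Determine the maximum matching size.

7

One maximum matching: 1–C, 2–E, 3–D, 4–G, 5–A, 6–B, 7–F.
This saturates every left vertex, so 7 is the maximum.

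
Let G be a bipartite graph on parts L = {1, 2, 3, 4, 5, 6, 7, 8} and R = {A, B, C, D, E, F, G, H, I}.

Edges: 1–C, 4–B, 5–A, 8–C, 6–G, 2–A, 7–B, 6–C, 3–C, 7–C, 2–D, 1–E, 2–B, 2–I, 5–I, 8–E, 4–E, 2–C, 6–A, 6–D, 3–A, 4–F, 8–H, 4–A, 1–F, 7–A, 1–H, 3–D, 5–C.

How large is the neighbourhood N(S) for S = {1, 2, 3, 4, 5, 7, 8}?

The union of neighbours of {1, 2, 3, 4, 5, 7, 8} is {A, B, C, D, E, F, H, I}, which has 8 elements.
Since |N(S)| = 8 ≥ |S| = 7, Hall's condition holds for this subset.

8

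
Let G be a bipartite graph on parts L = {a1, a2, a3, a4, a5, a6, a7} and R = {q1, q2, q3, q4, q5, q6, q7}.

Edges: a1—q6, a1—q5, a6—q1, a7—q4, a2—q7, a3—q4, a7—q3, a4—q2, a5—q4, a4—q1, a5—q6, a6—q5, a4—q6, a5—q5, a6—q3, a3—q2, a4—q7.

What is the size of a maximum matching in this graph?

For example, pair a1-q5, a2-q7, a3-q2, a4-q1, a5-q6, a6-q3, a7-q4.
This saturates every left vertex, so 7 is the maximum.

7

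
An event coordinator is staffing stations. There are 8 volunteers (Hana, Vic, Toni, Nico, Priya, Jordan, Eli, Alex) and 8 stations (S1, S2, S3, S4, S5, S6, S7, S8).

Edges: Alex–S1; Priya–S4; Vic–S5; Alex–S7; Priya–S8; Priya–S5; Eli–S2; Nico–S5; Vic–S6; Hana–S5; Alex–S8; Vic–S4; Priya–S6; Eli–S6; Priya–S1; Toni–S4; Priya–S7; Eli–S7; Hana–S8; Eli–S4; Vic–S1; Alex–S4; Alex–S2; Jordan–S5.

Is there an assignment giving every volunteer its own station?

No

The set {Nico, Jordan} has only 1 neighbour ({S5}), so by Hall's theorem at most 7 of the 8 volunteers can be matched.
Hence no matching covers every volunteer.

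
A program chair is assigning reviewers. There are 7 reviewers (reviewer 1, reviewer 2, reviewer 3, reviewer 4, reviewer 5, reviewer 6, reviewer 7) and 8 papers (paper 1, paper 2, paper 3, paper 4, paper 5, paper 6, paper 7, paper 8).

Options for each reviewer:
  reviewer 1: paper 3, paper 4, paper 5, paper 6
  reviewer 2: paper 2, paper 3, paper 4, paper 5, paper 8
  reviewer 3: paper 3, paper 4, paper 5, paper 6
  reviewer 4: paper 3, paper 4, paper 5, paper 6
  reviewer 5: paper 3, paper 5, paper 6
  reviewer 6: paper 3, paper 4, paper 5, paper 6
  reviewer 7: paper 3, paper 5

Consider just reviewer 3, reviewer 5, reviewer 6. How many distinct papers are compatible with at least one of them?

4

The union of neighbours of {reviewer 3, reviewer 5, reviewer 6} is {paper 3, paper 4, paper 5, paper 6}, which has 4 elements.
Since |N(S)| = 4 ≥ |S| = 3, Hall's condition holds for this subset.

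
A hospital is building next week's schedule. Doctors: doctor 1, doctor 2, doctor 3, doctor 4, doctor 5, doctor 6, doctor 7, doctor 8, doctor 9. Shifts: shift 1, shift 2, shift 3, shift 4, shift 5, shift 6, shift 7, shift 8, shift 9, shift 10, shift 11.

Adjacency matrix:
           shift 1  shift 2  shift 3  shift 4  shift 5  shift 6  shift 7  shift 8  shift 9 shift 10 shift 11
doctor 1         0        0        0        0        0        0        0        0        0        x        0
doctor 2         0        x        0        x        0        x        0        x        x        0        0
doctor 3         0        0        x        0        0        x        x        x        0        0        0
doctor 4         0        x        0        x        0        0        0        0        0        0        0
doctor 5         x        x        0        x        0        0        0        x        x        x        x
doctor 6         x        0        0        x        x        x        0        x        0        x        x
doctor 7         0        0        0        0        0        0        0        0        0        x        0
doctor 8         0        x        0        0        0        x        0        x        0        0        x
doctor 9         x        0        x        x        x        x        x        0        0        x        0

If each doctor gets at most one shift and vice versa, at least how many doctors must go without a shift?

1

A valid assignment of size 8: doctor 1–shift 10, doctor 2–shift 4, doctor 3–shift 3, doctor 4–shift 2, doctor 5–shift 11, doctor 6–shift 6, doctor 8–shift 8, doctor 9–shift 5.
The set {doctor 1, doctor 7} has only 1 neighbour ({shift 10}), so by Hall's theorem at most 8 of the 9 doctors can be matched.
That matches 8 of the 9, leaving 1 unmatched; no matching can do better.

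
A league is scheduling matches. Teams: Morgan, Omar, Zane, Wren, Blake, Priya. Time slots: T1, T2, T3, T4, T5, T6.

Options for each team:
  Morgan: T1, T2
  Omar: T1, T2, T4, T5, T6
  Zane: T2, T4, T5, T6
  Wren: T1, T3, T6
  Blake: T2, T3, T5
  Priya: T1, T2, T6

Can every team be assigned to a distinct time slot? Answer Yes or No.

One maximum matching: Morgan→T1, Omar→T4, Zane→T5, Wren→T6, Blake→T3, Priya→T2.
Every team is matched, so this is a perfect matching.

Yes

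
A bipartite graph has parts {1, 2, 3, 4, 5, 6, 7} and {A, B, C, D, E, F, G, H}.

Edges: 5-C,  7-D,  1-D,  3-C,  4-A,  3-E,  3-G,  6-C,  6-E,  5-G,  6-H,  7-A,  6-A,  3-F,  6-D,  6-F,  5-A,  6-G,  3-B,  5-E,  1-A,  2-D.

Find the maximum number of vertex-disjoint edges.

A valid assignment of size 5: 1→A, 2→D, 3→E, 5→C, 6→G.
The set {1, 2, 4, 7} has only 2 neighbours ({A, D}), so by Hall's theorem at most 5 of the 7 left vertices can be matched.

5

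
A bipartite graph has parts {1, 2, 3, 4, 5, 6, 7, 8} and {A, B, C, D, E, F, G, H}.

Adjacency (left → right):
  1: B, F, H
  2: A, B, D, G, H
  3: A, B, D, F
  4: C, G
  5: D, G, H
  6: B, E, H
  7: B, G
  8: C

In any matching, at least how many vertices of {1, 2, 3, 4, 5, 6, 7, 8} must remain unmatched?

One maximum matching: 1-H, 2-A, 3-F, 4-G, 5-D, 6-E, 7-B, 8-C.
All 8 left vertices are matched, so no larger matching exists.
That matches 8 of the 8, leaving 0 unmatched; no matching can do better.

0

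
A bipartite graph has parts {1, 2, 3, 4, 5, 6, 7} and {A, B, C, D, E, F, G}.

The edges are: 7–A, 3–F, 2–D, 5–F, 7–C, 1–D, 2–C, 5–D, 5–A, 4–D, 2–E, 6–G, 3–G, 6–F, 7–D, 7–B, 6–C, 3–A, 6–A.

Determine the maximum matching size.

For example, pair 1-D, 2-E, 3-G, 5-A, 6-F, 7-B.
The set {1, 4} has only 1 neighbour ({D}), so by Hall's theorem at most 6 of the 7 left vertices can be matched.

6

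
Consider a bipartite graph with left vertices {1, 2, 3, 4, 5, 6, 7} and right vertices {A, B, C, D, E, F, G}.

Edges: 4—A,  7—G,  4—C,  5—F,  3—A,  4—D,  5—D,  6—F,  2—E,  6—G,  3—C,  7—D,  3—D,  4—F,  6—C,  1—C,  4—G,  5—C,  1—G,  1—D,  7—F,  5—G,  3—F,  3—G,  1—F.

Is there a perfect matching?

The set {1, 3, 4, 5, 6, 7} has only 5 neighbours ({A, C, D, F, G}), so by Hall's theorem at most 6 of the 7 left vertices can be matched.
Hence no matching covers every left vertex.

No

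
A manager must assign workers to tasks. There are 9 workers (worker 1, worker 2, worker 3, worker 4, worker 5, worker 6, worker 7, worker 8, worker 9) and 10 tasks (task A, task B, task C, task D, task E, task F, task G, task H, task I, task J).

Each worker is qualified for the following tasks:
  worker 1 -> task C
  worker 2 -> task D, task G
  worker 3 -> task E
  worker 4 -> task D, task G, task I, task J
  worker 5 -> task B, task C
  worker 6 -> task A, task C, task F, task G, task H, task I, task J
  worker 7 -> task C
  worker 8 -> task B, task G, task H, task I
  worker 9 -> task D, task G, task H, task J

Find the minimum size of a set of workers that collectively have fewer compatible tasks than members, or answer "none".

Take S = {worker 1, worker 7}. Its neighbourhood is {task C}, so |N(S)| = 1 < |S| = 2.
No single vertex violates Hall's condition since each has at least one neighbour, so 2 is the minimum.

2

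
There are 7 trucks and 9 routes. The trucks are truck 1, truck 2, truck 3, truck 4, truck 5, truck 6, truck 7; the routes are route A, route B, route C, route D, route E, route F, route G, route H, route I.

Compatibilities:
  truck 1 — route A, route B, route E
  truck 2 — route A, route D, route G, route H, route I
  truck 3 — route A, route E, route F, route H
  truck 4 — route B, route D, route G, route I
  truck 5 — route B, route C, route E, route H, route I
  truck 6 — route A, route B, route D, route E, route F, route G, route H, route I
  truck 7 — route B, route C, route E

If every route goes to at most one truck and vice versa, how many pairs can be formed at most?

7

A valid assignment of size 7: truck 1–route A, truck 2–route H, truck 3–route F, truck 4–route B, truck 5–route I, truck 6–route G, truck 7–route E.
This saturates every truck, so 7 is the maximum.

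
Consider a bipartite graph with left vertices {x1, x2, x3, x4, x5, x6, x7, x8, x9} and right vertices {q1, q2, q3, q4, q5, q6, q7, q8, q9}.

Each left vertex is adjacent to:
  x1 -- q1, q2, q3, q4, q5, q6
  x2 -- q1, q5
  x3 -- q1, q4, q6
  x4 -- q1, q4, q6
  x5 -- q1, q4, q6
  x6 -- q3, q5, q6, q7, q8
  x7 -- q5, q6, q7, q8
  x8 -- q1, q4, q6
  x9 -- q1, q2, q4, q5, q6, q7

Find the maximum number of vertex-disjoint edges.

One maximum matching: x1-q2, x2-q5, x3-q1, x4-q4, x5-q6, x6-q3, x7-q8, x9-q7.
The set {x3, x4, x5, x8} has only 3 neighbours ({q1, q4, q6}), so by Hall's theorem at most 8 of the 9 left vertices can be matched.

8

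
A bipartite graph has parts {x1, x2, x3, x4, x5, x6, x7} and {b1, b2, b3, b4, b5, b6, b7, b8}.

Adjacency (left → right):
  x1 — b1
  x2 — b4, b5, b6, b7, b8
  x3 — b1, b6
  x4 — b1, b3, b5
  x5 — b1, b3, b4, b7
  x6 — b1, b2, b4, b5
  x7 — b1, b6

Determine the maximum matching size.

For example, pair x1→b1, x2→b4, x3→b6, x4→b3, x5→b7, x6→b5.
The set {x1, x3, x7} has only 2 neighbours ({b1, b6}), so by Hall's theorem at most 6 of the 7 left vertices can be matched.

6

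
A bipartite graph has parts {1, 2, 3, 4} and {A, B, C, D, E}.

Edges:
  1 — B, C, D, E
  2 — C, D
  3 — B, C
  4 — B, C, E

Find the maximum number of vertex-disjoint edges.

For example, pair 1→E, 2→D, 3→C, 4→B.
All 4 left vertices are matched, so no larger matching exists.

4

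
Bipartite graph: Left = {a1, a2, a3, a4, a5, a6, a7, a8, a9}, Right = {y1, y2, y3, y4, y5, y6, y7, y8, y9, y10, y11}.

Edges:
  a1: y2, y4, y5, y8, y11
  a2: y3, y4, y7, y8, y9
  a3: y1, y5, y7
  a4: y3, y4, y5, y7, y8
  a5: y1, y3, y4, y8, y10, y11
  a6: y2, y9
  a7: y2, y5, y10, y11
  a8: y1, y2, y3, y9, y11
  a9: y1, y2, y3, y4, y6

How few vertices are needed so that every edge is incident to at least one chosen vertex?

{a1, a2, a3, a4, a5, a6, a7, a8, a9} is a vertex cover of size 9: every edge has an endpoint in this set.
No smaller cover exists because a1–y4, a2–y7, a3–y1, a4–y8, a5–y10, a6–y9, a7–y2, a8–y3, a9–y6 is a matching of size 9, and a cover must include an endpoint of each of these disjoint edges (König's theorem).

9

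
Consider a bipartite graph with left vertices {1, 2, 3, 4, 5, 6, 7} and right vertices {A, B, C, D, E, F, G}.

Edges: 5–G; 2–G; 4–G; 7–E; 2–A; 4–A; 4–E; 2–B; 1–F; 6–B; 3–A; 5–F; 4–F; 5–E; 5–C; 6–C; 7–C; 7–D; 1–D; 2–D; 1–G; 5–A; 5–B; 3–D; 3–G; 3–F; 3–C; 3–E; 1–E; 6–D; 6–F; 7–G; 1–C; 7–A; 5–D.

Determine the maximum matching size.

A valid assignment of size 7: 1–C, 2–B, 3–A, 4–E, 5–D, 6–F, 7–G.
This saturates every left vertex, so 7 is the maximum.

7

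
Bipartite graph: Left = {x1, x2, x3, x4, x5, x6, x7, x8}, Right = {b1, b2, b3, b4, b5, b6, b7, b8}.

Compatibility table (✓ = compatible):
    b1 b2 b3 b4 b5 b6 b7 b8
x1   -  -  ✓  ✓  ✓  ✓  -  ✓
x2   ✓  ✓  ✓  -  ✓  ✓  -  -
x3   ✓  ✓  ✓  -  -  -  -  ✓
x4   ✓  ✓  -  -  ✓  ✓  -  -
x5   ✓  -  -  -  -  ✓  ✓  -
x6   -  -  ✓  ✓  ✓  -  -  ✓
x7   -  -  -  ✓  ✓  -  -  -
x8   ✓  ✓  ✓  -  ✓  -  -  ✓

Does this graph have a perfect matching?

For example, pair x1→b6, x2→b5, x3→b8, x4→b2, x5→b7, x6→b3, x7→b4, x8→b1.
All 8 left vertices are covered.

Yes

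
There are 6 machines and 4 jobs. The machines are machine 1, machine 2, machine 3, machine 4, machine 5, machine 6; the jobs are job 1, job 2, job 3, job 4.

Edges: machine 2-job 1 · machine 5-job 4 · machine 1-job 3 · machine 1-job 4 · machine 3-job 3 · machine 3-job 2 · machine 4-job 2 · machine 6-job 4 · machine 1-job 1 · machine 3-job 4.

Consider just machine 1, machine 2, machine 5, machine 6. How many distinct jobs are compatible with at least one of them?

3

The union of neighbours of {machine 1, machine 2, machine 5, machine 6} is {job 1, job 3, job 4}, which has 3 elements.
Since |N(S)| = 3 < |S| = 4, Hall's condition fails for this subset.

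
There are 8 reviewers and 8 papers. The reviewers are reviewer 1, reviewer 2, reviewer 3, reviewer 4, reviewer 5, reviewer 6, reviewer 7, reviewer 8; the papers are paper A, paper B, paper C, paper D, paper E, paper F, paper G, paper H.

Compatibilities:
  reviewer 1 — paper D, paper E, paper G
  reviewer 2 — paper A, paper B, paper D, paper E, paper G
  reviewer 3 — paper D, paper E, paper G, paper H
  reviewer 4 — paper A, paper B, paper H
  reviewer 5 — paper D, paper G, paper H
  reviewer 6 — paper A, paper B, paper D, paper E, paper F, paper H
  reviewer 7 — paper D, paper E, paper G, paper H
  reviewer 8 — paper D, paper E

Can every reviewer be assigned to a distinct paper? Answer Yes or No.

No

The set {reviewer 1, reviewer 3, reviewer 5, reviewer 7, reviewer 8} has only 4 neighbours ({paper D, paper E, paper G, paper H}), so by Hall's theorem at most 7 of the 8 reviewers can be matched.
Hence no matching covers every reviewer.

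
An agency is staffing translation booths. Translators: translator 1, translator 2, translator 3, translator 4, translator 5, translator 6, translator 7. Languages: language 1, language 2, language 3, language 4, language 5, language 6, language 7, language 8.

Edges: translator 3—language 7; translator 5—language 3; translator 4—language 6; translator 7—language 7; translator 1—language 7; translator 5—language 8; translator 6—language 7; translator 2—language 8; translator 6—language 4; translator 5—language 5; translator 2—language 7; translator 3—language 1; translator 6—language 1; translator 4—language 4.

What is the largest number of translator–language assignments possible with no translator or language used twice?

6

For example, pair translator 1–language 7, translator 2–language 8, translator 3–language 1, translator 4–language 6, translator 5–language 3, translator 6–language 4.
The set {translator 1, translator 7} has only 1 neighbour ({language 7}), so by Hall's theorem at most 6 of the 7 translators can be matched.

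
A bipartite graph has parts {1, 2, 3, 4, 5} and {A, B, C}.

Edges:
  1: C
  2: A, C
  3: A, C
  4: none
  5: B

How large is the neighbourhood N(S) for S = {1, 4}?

The union of neighbours of {1, 4} is {C}, which has 1 element.
Since |N(S)| = 1 < |S| = 2, Hall's condition fails for this subset.

1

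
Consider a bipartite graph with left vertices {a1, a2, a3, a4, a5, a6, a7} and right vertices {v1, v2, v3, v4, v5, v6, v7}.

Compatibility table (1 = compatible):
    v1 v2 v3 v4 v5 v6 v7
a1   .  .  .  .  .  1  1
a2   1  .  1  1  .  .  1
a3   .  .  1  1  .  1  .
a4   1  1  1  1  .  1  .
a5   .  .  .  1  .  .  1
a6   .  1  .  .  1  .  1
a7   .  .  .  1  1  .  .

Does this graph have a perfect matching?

A valid assignment of size 7: a1→v6, a2→v1, a3→v3, a4→v2, a5→v7, a6→v5, a7→v4.
Every left vertex is matched, so this is a perfect matching.

Yes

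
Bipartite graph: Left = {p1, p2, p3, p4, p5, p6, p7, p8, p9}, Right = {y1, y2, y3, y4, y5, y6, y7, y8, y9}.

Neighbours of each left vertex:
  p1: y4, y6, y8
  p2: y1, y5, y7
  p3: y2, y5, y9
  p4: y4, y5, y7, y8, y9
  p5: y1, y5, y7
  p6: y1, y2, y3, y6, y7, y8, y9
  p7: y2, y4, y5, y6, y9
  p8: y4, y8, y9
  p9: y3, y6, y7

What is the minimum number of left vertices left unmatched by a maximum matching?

For example, pair p1-y4, p2-y1, p3-y2, p4-y9, p5-y5, p6-y7, p7-y6, p8-y8, p9-y3.
All 9 left vertices are matched, so no larger matching exists.
That matches 9 of the 9, leaving 0 unmatched; no matching can do better.

0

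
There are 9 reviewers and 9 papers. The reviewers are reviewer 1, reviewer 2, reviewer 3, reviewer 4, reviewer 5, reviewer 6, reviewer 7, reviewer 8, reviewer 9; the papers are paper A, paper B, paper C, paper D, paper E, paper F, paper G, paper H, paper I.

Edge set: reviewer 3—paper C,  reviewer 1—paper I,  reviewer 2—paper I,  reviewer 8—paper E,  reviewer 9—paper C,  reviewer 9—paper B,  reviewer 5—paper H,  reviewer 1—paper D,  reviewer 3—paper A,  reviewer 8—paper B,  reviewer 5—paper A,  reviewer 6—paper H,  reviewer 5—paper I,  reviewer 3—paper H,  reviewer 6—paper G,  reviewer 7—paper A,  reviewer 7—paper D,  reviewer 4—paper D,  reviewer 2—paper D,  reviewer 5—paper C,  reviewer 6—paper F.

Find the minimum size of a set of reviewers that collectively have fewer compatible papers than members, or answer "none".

3

Take S = {reviewer 1, reviewer 2, reviewer 4}. Its neighbourhood is {paper D, paper I}, so |N(S)| = 2 < |S| = 3.
Every subset of size less than 3 has at least as many neighbours as members, so 3 is the minimum.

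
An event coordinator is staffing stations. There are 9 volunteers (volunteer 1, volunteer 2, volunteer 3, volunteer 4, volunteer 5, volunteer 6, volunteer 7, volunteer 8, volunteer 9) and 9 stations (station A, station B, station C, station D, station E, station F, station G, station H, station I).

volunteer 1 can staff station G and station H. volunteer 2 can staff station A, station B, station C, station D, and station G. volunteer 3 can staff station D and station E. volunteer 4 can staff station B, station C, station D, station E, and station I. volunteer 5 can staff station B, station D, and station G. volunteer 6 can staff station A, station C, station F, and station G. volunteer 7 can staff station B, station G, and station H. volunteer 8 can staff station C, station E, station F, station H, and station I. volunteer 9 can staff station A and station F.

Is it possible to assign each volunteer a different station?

Yes

For example, pair volunteer 1-station G, volunteer 2-station B, volunteer 3-station E, volunteer 4-station I, volunteer 5-station D, volunteer 6-station C, volunteer 7-station H, volunteer 8-station F, volunteer 9-station A.
All 9 volunteers are covered.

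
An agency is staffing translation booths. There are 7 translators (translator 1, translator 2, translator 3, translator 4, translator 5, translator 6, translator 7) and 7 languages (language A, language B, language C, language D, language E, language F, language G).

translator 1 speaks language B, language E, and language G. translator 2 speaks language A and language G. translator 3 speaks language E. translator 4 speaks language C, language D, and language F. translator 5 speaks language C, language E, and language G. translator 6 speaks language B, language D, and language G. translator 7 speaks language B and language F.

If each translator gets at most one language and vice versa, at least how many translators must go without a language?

A valid assignment of size 7: translator 1→language G, translator 2→language A, translator 3→language E, translator 4→language D, translator 5→language C, translator 6→language B, translator 7→language F.
This saturates every translator, so 7 is the maximum.
That matches 7 of the 7, leaving 0 unmatched; no matching can do better.

0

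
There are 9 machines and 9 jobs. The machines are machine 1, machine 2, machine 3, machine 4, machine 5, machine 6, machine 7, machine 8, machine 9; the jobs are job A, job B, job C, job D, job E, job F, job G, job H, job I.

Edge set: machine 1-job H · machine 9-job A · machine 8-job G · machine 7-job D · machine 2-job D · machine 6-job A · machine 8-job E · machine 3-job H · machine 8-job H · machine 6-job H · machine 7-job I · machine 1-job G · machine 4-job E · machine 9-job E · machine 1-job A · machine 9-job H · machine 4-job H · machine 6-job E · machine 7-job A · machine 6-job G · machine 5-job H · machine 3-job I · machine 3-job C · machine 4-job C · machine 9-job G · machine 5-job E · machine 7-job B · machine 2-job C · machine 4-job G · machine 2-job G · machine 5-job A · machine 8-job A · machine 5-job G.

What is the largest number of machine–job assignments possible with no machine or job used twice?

One maximum matching: machine 1–job H, machine 2–job D, machine 3–job I, machine 4–job C, machine 5–job E, machine 6–job G, machine 7–job B, machine 8–job A.
The set {machine 1, machine 5, machine 6, machine 8, machine 9} has only 4 neighbours ({job A, job E, job G, job H}), so by Hall's theorem at most 8 of the 9 machines can be matched.

8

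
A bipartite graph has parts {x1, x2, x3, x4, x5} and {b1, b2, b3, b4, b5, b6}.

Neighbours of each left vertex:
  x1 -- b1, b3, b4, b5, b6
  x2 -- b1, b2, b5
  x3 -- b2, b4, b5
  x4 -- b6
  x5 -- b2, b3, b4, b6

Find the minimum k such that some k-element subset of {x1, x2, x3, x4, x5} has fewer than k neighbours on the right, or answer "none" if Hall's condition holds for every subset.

A matching saturating every left vertex exists, for instance x1→b1, x2→b2, x3→b5, x4→b6, x5→b3.
By Hall's marriage theorem, this means |N(S)| ≥ |S| for every subset S, so no violating subset exists.

none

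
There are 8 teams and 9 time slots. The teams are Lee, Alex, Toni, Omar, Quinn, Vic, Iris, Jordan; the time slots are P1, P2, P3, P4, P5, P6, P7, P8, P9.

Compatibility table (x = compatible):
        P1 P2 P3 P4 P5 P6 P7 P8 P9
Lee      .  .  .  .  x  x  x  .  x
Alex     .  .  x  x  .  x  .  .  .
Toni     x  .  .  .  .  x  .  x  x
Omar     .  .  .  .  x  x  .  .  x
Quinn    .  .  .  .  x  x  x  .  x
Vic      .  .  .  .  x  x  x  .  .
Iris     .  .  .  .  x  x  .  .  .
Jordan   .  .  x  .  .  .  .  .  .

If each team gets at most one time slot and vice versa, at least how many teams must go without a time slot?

1

For example, pair Lee-P6, Alex-P4, Toni-P1, Omar-P5, Quinn-P9, Vic-P7, Jordan-P3.
The set {Lee, Omar, Quinn, Vic, Iris} has only 4 neighbours ({P5, P6, P7, P9}), so by Hall's theorem at most 7 of the 8 teams can be matched.
That matches 7 of the 8, leaving 1 unmatched; no matching can do better.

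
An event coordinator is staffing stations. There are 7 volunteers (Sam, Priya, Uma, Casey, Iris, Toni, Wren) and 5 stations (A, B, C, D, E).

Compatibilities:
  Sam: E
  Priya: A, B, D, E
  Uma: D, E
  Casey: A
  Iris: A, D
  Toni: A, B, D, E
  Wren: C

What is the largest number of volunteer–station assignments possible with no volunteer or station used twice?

5

For example, pair Sam-E, Priya-B, Uma-D, Casey-A, Wren-C.
The set {Sam, Priya, Uma, Casey, Iris, Toni} has only 4 neighbours ({A, B, D, E}), so by Hall's theorem at most 5 of the 7 volunteers can be matched.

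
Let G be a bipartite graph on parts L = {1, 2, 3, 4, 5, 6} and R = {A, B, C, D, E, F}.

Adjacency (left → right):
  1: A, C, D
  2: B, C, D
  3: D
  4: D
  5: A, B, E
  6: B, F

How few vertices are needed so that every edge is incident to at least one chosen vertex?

5

A maximum matching has 5 edges (e.g. 1–A, 2–C, 3–D, 5–E, 6–B).
By König's theorem the minimum vertex cover has the same size. One such cover is {1, 2, 5, 6, D}.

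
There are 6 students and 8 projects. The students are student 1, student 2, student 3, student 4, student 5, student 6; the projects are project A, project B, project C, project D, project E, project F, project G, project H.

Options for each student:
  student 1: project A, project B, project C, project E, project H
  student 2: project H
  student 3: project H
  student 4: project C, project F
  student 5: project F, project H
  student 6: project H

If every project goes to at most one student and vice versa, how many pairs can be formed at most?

For example, pair student 1–project A, student 2–project H, student 4–project C, student 5–project F.
The set {student 2, student 3, student 6} has only 1 neighbour ({project H}), so by Hall's theorem at most 4 of the 6 students can be matched.

4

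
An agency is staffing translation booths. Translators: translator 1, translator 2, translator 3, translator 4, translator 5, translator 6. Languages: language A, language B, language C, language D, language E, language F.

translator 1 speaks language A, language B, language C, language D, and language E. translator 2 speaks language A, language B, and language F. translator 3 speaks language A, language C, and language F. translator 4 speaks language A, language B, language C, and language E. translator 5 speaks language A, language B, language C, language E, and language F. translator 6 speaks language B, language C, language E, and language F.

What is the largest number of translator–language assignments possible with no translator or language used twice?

6

For example, pair translator 1–language D, translator 2–language A, translator 3–language C, translator 4–language E, translator 5–language B, translator 6–language F.
This saturates every translator, so 6 is the maximum.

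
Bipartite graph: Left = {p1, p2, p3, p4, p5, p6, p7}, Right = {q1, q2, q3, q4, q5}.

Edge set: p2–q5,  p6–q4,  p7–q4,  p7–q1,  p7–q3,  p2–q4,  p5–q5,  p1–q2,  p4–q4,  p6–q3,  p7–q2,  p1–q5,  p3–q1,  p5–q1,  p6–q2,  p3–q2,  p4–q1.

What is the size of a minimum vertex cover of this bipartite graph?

5

The 5 edges p1–q2, p2–q5, p3–q1, p4–q4, p6–q3 form a matching, so any vertex cover needs at least 5 vertices (one per matched edge).
Conversely {q1, q2, q3, q4, q5} meets every edge and has exactly 5 vertices, so 5 is optimal.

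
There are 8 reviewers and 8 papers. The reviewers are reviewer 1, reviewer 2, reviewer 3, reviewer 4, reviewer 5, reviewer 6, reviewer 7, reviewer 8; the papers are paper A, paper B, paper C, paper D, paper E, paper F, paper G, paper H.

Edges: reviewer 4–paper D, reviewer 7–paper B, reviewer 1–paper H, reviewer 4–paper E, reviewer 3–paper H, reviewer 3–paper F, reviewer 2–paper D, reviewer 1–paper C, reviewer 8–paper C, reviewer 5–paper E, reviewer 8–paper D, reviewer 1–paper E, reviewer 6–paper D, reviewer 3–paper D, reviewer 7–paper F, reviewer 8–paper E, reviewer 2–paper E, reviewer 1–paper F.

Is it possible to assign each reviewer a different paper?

The set {reviewer 2, reviewer 4, reviewer 5, reviewer 6} has only 2 neighbours ({paper D, paper E}), so by Hall's theorem at most 6 of the 8 reviewers can be matched.
Hence no matching covers every reviewer.

No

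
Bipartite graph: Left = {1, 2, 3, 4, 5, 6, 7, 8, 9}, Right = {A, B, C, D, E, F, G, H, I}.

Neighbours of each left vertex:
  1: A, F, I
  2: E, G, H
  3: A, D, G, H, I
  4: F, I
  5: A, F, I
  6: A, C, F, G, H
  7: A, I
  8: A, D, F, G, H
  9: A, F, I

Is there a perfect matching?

The set {1, 4, 5, 7, 9} has only 3 neighbours ({A, F, I}), so by Hall's theorem at most 7 of the 9 left vertices can be matched.
Hence no matching covers every left vertex.

No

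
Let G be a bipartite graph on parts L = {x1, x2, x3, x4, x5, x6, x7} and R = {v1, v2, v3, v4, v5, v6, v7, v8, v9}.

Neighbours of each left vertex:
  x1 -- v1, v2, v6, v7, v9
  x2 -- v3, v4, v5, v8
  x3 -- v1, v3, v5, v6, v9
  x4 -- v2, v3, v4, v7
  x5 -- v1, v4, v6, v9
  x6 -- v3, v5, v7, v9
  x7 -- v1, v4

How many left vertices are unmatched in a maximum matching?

A valid assignment of size 7: x1–v2, x2–v8, x3–v9, x4–v7, x5–v6, x6–v3, x7–v1.
All 7 left vertices are matched, so no larger matching exists.
That matches 7 of the 7, leaving 0 unmatched; no matching can do better.

0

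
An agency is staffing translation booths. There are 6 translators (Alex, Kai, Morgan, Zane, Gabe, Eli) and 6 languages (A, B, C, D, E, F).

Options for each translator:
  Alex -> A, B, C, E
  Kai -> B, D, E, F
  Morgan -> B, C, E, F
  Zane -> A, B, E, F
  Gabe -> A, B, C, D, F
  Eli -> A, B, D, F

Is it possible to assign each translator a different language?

Yes

For example, pair Alex→A, Kai→D, Morgan→C, Zane→E, Gabe→F, Eli→B.
All 6 translators are covered.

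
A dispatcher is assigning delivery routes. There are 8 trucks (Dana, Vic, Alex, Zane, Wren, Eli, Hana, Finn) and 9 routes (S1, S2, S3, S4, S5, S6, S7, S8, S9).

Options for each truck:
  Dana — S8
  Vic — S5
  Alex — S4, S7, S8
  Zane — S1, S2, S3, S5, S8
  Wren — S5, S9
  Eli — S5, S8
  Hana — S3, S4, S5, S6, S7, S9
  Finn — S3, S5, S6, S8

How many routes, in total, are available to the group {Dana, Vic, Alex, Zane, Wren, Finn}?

The union of neighbours of {Dana, Vic, Alex, Zane, Wren, Finn} is {S1, S2, S3, S4, S5, S6, S7, S8, S9}, which has 9 elements.
Since |N(S)| = 9 ≥ |S| = 6, Hall's condition holds for this subset.

9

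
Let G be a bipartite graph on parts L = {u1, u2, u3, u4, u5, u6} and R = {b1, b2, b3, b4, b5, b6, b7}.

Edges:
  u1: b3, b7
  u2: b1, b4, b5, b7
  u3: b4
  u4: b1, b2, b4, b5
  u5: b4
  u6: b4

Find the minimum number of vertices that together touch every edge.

4

A maximum matching has 4 edges (e.g. u1–b3, u2–b7, u3–b4, u4–b5).
By König's theorem the minimum vertex cover has the same size. One such cover is {u1, u2, u4, b4}.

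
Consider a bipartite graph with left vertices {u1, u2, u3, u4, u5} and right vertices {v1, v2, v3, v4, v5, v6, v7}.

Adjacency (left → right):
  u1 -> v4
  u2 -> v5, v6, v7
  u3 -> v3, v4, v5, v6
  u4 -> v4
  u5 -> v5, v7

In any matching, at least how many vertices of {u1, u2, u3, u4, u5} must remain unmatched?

1

One maximum matching: u1→v4, u2→v6, u3→v3, u5→v7.
The set {u1, u4} has only 1 neighbour ({v4}), so by Hall's theorem at most 4 of the 5 left vertices can be matched.
That matches 4 of the 5, leaving 1 unmatched; no matching can do better.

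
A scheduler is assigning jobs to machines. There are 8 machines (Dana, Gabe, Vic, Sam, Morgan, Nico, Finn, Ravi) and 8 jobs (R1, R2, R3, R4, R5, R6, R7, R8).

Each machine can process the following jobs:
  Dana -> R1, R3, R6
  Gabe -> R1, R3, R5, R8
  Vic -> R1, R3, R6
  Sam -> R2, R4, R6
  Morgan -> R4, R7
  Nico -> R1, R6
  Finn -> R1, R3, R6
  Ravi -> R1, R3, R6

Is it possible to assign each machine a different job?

No

The set {Dana, Vic, Nico, Finn, Ravi} has only 3 neighbours ({R1, R3, R6}), so by Hall's theorem at most 6 of the 8 machines can be matched.
Hence no matching covers every machine.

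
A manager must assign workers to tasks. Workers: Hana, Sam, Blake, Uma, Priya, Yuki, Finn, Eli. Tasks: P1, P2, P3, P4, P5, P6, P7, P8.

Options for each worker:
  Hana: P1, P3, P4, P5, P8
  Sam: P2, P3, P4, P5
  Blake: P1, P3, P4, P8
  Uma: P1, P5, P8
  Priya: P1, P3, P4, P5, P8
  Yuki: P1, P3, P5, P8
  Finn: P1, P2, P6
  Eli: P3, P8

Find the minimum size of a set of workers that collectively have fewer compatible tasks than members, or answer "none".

6

Take S = {Hana, Blake, Uma, Priya, Yuki, Eli}. Its neighbourhood is {P1, P3, P4, P5, P8}, so |N(S)| = 5 < |S| = 6.
Every subset of size less than 6 has at least as many neighbours as members, so 6 is the minimum.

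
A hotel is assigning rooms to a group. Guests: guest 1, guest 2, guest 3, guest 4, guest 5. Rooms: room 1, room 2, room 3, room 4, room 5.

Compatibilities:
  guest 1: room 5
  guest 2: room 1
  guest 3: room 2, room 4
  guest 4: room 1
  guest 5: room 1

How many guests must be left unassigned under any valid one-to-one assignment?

2

One maximum matching: guest 1-room 5, guest 2-room 1, guest 3-room 4.
The set {guest 2, guest 4, guest 5} has only 1 neighbour ({room 1}), so by Hall's theorem at most 3 of the 5 guests can be matched.
That matches 3 of the 5, leaving 2 unmatched; no matching can do better.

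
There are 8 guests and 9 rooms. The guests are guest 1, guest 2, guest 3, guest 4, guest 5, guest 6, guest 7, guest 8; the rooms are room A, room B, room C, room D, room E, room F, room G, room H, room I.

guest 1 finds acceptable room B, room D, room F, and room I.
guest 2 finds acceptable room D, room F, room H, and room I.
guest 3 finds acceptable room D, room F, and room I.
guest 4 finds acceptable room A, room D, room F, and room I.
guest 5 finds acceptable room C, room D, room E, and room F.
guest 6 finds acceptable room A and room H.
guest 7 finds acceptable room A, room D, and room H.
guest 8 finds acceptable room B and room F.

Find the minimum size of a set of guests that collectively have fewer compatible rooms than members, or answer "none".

Take S = {guest 1, guest 2, guest 3, guest 4, guest 6, guest 7, guest 8}. Its neighbourhood is {room A, room B, room D, room F, room H, room I}, so |N(S)| = 6 < |S| = 7.
Every subset of size less than 7 has at least as many neighbours as members, so 7 is the minimum.

7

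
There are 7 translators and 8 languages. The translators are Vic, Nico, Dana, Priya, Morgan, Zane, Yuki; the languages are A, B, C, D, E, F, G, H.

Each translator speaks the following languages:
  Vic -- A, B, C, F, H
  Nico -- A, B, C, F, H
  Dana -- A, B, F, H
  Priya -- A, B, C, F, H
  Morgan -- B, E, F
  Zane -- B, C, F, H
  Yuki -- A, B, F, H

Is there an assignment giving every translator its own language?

The set {Vic, Nico, Dana, Priya, Zane, Yuki} has only 5 neighbours ({A, B, C, F, H}), so by Hall's theorem at most 6 of the 7 translators can be matched.
Hence no matching covers every translator.

No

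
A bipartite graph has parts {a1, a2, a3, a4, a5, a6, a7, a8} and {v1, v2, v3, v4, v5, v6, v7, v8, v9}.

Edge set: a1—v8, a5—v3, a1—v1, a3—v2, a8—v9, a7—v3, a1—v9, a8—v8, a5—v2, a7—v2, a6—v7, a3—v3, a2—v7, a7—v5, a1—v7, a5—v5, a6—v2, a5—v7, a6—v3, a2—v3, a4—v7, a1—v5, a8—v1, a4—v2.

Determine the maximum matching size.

For example, pair a1-v9, a2-v7, a3-v3, a4-v2, a5-v5, a8-v1.
The set {a2, a3, a4, a5, a6, a7} has only 4 neighbours ({v2, v3, v5, v7}), so by Hall's theorem at most 6 of the 8 left vertices can be matched.

6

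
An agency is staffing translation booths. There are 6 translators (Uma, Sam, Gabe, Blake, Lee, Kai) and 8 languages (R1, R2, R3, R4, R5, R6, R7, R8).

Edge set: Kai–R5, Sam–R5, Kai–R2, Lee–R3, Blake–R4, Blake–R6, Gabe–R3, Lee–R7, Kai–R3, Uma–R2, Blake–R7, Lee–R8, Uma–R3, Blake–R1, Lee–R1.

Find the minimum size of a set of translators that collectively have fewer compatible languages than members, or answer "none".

4

Take S = {Uma, Sam, Gabe, Kai}. Its neighbourhood is {R2, R3, R5}, so |N(S)| = 3 < |S| = 4.
Every subset of size less than 4 has at least as many neighbours as members, so 4 is the minimum.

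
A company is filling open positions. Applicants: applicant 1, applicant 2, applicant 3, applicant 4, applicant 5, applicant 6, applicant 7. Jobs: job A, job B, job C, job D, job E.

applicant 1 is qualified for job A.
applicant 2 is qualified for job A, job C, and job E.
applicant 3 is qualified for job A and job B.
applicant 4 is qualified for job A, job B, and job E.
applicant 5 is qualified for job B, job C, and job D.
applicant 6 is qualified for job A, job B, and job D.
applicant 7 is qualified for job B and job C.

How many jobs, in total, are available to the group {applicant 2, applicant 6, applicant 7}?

5

The union of neighbours of {applicant 2, applicant 6, applicant 7} is {job A, job B, job C, job D, job E}, which has 5 elements.
Since |N(S)| = 5 ≥ |S| = 3, Hall's condition holds for this subset.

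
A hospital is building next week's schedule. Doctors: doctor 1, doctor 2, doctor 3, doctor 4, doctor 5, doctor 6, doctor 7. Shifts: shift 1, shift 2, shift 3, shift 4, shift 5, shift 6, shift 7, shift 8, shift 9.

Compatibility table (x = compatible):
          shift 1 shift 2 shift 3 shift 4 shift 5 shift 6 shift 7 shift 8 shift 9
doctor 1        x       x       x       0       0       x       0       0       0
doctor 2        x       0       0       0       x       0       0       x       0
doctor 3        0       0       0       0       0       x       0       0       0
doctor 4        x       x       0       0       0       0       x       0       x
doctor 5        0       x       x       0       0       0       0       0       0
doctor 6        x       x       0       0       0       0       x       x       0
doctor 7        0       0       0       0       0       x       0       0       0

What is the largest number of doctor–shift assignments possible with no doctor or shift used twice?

6

A valid assignment of size 6: doctor 1→shift 1, doctor 2→shift 5, doctor 3→shift 6, doctor 4→shift 9, doctor 5→shift 3, doctor 6→shift 2.
The set {doctor 3, doctor 7} has only 1 neighbour ({shift 6}), so by Hall's theorem at most 6 of the 7 doctors can be matched.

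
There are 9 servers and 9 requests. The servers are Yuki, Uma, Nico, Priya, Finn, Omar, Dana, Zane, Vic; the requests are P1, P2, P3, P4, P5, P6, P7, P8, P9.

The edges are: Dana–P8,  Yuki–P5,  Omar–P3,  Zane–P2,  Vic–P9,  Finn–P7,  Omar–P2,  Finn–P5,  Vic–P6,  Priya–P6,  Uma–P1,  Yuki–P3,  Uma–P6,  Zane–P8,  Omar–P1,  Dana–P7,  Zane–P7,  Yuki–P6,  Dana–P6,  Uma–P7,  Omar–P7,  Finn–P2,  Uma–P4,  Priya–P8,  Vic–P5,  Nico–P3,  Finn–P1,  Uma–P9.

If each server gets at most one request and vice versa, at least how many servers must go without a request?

0

A valid assignment of size 9: Yuki-P5, Uma-P4, Nico-P3, Priya-P8, Finn-P1, Omar-P2, Dana-P6, Zane-P7, Vic-P9.
All 9 servers are matched, so no larger matching exists.
That matches 9 of the 9, leaving 0 unmatched; no matching can do better.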